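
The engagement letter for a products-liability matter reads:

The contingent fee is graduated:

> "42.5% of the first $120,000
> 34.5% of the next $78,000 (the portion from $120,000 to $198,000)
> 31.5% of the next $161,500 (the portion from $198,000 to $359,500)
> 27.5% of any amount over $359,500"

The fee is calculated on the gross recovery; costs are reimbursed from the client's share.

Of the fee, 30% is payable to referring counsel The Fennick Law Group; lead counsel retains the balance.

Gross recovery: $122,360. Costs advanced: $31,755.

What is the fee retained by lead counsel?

$36,269.94

Fee base is the gross recovery, $122,360; costs are reimbursed separately.
First $120,000 at 42.5% = $51,000.00
Remaining $2,360 at 34.5% = $814.20
Fee: $51,000.00 + $814.20 = $51,814.20
Referral share: 30% of $51,814.20 = $15,544.26; lead counsel retains $51,814.20 − $15,544.26 = $36,269.94.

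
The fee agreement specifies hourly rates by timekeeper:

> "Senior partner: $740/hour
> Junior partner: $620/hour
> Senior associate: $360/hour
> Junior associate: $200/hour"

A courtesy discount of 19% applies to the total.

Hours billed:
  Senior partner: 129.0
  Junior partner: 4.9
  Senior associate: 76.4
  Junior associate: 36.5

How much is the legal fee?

$107,974.62

Senior partner: 129.0 × $740 = $95,460.00
Junior partner: 4.9 × $620 = $3,038.00
Senior associate: 76.4 × $360 = $27,504.00
Junior associate: 36.5 × $200 = $7,300.00
Subtotal: $133,302.00
Less 19% discount: −$25,327.38
Total: $133,302.00 − $25,327.38 = $107,974.62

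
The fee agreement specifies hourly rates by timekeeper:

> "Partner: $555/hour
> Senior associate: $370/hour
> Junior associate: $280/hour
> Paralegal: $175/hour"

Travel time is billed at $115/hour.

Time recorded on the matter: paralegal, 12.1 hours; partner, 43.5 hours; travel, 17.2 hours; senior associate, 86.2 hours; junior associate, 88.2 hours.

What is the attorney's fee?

$84,828.00

Partner: 43.5 × $555 = $24,142.50
Senior associate: 86.2 × $370 = $31,894.00
Junior associate: 88.2 × $280 = $24,696.00
Paralegal: 12.1 × $175 = $2,117.50
Subtotal: $24,142.50 + $31,894.00 + $24,696.00 + $2,117.50 = $82,850.00
Travel: 17.2 × $115 = $1,978.00
Total: $82,850.00 + $1,978.00 = $84,828.00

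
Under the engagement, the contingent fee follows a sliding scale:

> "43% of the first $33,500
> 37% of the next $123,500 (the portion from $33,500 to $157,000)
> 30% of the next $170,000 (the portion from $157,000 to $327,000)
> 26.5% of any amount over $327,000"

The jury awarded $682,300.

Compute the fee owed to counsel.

First $33,500 at 43% = $14,405.00
Next $123,500 at 37% = $45,695.00
Next $170,000 at 30% = $51,000.00
Remaining $355,300 at 26.5% = $94,154.50
Fee: $14,405.00 + $45,695.00 + $51,000.00 + $94,154.50 = $205,254.50

$205,254.50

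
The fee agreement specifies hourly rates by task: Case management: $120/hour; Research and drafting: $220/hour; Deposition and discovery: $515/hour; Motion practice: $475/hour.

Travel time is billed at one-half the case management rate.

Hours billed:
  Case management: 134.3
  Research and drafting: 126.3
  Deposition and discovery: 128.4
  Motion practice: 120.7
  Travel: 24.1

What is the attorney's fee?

$168,806.50

Case management: 134.3 × $120 = $16,116.00
Research and drafting: 126.3 × $220 = $27,786.00
Deposition and discovery: 128.4 × $515 = $66,126.00
Motion practice: 120.7 × $475 = $57,332.50
Subtotal: $16,116.00 + $27,786.00 + $66,126.00 + $57,332.50 = $167,360.50
Travel: 24.1 × ($120 ÷ 2) = 24.1 × $60.00 = $1,446.00
Total: $167,360.50 + $1,446.00 = $168,806.50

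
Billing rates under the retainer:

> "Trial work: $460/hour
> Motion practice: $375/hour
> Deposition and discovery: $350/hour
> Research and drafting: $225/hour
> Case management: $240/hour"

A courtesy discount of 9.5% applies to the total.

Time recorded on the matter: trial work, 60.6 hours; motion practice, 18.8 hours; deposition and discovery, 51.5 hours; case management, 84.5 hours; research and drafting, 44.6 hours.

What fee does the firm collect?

$75,355.73

Trial work: 60.6 × $460 = $27,876.00
Motion practice: 18.8 × $375 = $7,050.00
Deposition and discovery: 51.5 × $350 = $18,025.00
Research and drafting: 44.6 × $225 = $10,035.00
Case management: 84.5 × $240 = $20,280.00
Subtotal: $83,266.00
Less 9.5% discount: −$7,910.27
Total: $83,266.00 − $7,910.27 = $75,355.73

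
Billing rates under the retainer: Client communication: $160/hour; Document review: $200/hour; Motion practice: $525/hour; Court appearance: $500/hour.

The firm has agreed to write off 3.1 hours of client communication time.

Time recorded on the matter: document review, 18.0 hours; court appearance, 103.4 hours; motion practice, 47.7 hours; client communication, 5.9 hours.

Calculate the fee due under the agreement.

Client communication: 5.9 × $160 = $944.00
Document review: 18.0 × $200 = $3,600.00
Motion practice: 47.7 × $525 = $25,042.50
Court appearance: 103.4 × $500 = $51,700.00
Subtotal: $81,286.50
Write-off: 3.1 × $160 = $496.00
Total: $81,286.50 − $496.00 = $80,790.50

$80,790.50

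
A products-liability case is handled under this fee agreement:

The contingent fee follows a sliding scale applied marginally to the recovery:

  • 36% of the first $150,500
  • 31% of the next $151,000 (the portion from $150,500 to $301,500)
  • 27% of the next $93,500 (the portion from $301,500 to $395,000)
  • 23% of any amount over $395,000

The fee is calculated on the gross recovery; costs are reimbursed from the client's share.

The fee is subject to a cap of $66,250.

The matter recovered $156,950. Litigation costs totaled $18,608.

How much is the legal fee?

Fee base is the gross recovery, $156,950; costs are reimbursed separately.
First $150,500 at 36% = $54,180.00
Remaining $6,450 at 31% = $1,999.50
Fee: $54,180.00 + $1,999.50 = $56,179.50
$56,179.50 is under the $66,250 cap.

$56,179.50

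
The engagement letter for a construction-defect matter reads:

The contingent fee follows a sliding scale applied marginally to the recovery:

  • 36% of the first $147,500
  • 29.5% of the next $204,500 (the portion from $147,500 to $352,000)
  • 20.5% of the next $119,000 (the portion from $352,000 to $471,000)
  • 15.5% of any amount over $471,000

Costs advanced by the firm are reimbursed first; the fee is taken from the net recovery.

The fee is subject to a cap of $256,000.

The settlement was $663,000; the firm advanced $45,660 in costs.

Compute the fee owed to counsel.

$160,505.20

Fee base (net of costs): $663,000 − $45,660 = $617,340
First $147,500 at 36% = $53,100.00
Next $204,500 at 29.5% = $60,327.50
Next $119,000 at 20.5% = $24,395.00
Remaining $146,340 at 15.5% = $22,682.70
Fee: $53,100.00 + $60,327.50 + $24,395.00 + $22,682.70 = $160,505.20
$160,505.20 is under the $256,000 cap.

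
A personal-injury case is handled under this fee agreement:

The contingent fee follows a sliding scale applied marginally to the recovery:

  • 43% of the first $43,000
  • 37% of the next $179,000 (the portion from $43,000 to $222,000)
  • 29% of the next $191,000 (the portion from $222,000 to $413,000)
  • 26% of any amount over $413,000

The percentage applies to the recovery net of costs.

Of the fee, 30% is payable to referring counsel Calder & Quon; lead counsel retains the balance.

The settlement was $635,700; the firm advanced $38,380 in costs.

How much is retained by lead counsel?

$131,623.24

Fee base (net of costs): $635,700 − $38,380 = $597,320
First $43,000 at 43% = $18,490.00
Next $179,000 at 37% = $66,230.00
Next $191,000 at 29% = $55,390.00
Remaining $184,320 at 26% = $47,923.20
Fee: $18,490.00 + $66,230.00 + $55,390.00 + $47,923.20 = $188,033.20
Referral share: 30% of $188,033.20 = $56,409.96; lead counsel retains $188,033.20 − $56,409.96 = $131,623.24.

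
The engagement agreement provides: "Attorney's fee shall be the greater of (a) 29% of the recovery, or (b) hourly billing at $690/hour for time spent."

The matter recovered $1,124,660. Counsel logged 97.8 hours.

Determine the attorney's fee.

$326,151.40

(a) 29% of $1,124,660 = $326,151.40
(b) 97.8 × $690 = $67,482.00
The greater is (a): $326,151.40.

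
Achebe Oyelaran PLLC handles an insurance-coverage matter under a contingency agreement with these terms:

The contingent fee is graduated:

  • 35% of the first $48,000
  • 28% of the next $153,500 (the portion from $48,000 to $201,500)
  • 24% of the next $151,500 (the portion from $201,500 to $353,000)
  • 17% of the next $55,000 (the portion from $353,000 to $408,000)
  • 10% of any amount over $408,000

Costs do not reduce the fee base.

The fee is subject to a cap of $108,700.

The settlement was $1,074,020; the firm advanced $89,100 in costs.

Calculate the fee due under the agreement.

Fee base is the gross recovery, $1,074,020; costs are reimbursed separately.
First $48,000 at 35% = $16,800.00
Next $153,500 at 28% = $42,980.00
Next $151,500 at 24% = $36,360.00
Next $55,000 at 17% = $9,350.00
Remaining $666,020 at 10% = $66,602.00
Fee: $16,800.00 + $42,980.00 + $36,360.00 + $9,350.00 + $66,602.00 = $172,092.00
$172,092.00 exceeds the $108,700 cap, so the fee is capped at $108,700.00.

$108,700.00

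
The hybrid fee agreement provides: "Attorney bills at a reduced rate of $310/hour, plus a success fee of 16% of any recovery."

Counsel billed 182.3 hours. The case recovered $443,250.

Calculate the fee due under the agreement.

Hourly: 182.3 × $310 = $56,513.00
Success fee: 16% of $443,250 = $70,920.00
Total: $56,513.00 + $70,920.00 = $127,433.00

$127,433.00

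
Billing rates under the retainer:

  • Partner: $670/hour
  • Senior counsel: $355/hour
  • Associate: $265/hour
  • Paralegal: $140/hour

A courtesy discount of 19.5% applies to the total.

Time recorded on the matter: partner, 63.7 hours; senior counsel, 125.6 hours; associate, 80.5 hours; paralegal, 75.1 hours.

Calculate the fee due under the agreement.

$95,886.37

Partner: 63.7 × $670 = $42,679.00
Senior counsel: 125.6 × $355 = $44,588.00
Associate: 80.5 × $265 = $21,332.50
Paralegal: 75.1 × $140 = $10,514.00
Subtotal: $119,113.50
Less 19.5% discount: −$23,227.13
Total: $119,113.50 − $23,227.13 = $95,886.37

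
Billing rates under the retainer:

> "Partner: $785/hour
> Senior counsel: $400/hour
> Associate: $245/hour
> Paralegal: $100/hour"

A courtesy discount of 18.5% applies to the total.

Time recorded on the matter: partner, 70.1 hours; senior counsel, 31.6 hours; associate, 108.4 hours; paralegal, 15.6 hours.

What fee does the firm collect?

$78,066.00

Partner: 70.1 × $785 = $55,028.50
Senior counsel: 31.6 × $400 = $12,640.00
Associate: 108.4 × $245 = $26,558.00
Paralegal: 15.6 × $100 = $1,560.00
Subtotal: $95,786.50
Less 18.5% discount: −$17,720.50
Total: $95,786.50 − $17,720.50 = $78,066.00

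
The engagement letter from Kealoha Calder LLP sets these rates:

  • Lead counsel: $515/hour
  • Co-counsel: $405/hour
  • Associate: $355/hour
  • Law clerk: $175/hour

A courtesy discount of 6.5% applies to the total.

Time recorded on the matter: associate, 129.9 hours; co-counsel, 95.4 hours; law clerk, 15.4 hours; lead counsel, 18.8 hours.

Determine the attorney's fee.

Lead counsel: 18.8 × $515 = $9,682.00
Co-counsel: 95.4 × $405 = $38,637.00
Associate: 129.9 × $355 = $46,114.50
Law clerk: 15.4 × $175 = $2,695.00
Subtotal: $97,128.50
Less 6.5% discount: −$6,313.35
Total: $97,128.50 − $6,313.35 = $90,815.15

$90,815.15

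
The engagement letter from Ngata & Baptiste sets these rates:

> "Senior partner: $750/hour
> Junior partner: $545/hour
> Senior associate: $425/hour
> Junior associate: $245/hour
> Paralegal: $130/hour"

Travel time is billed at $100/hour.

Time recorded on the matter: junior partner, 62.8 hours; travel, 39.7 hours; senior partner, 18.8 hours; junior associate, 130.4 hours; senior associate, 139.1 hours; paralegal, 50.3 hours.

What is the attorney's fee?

$149,900.50

Senior partner: 18.8 × $750 = $14,100.00
Junior partner: 62.8 × $545 = $34,226.00
Senior associate: 139.1 × $425 = $59,117.50
Junior associate: 130.4 × $245 = $31,948.00
Paralegal: 50.3 × $130 = $6,539.00
Subtotal: $14,100.00 + $34,226.00 + $59,117.50 + $31,948.00 + $6,539.00 = $145,930.50
Travel: 39.7 × $100 = $3,970.00
Total: $145,930.50 + $3,970.00 = $149,900.50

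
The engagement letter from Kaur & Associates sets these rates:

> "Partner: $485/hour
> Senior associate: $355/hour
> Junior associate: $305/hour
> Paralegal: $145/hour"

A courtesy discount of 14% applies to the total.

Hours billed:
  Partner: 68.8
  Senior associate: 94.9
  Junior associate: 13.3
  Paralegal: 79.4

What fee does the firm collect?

Partner: 68.8 × $485 = $33,368.00
Senior associate: 94.9 × $355 = $33,689.50
Junior associate: 13.3 × $305 = $4,056.50
Paralegal: 79.4 × $145 = $11,513.00
Subtotal: $82,627.00
Less 14% discount: −$11,567.78
Total: $82,627.00 − $11,567.78 = $71,059.22

$71,059.22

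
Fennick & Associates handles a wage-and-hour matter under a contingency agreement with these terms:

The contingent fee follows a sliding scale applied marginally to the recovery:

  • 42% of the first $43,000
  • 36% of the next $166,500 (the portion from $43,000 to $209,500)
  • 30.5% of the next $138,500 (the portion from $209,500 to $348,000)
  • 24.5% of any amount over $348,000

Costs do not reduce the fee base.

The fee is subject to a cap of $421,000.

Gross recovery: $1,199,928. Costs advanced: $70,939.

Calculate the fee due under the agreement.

$328,964.86

Fee base is the gross recovery, $1,199,928; costs are reimbursed separately.
First $43,000 at 42% = $18,060.00
Next $166,500 at 36% = $59,940.00
Next $138,500 at 30.5% = $42,242.50
Remaining $851,928 at 24.5% = $208,722.36
Fee: $18,060.00 + $59,940.00 + $42,242.50 + $208,722.36 = $328,964.86
$328,964.86 is under the $421,000 cap.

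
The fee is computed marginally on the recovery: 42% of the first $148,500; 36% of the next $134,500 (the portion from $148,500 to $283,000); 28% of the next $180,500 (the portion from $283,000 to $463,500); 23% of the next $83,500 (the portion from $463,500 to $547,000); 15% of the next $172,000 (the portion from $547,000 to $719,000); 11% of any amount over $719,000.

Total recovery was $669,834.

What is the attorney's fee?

First $148,500 at 42% = $62,370.00
Next $134,500 at 36% = $48,420.00
Next $180,500 at 28% = $50,540.00
Next $83,500 at 23% = $19,205.00
Remaining $122,834 at 15% = $18,425.10
Fee: $62,370.00 + $48,420.00 + $50,540.00 + $19,205.00 + $18,425.10 = $198,960.10

$198,960.10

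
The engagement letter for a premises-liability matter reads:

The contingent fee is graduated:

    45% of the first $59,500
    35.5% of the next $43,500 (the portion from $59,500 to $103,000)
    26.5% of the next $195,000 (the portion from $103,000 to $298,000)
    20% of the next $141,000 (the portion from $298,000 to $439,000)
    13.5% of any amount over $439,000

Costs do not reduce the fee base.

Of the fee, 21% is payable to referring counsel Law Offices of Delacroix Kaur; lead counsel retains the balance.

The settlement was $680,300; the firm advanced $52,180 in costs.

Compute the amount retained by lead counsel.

Fee base is the gross recovery, $680,300; costs are reimbursed separately.
First $59,500 at 45% = $26,775.00
Next $43,500 at 35.5% = $15,442.50
Next $195,000 at 26.5% = $51,675.00
Next $141,000 at 20% = $28,200.00
Remaining $241,300 at 13.5% = $32,575.50
Fee: $26,775.00 + $15,442.50 + $51,675.00 + $28,200.00 + $32,575.50 = $154,668.00
Referral share: 21% of $154,668.00 = $32,480.28; lead counsel retains $154,668.00 − $32,480.28 = $122,187.72.

$122,187.72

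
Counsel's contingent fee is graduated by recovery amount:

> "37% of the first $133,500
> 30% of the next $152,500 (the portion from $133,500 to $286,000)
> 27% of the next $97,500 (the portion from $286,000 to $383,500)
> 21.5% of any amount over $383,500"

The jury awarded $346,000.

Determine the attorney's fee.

First $133,500 at 37% = $49,395.00
Next $152,500 at 30% = $45,750.00
Remaining $60,000 at 27% = $16,200.00
Fee: $49,395.00 + $45,750.00 + $16,200.00 = $111,345.00

$111,345.00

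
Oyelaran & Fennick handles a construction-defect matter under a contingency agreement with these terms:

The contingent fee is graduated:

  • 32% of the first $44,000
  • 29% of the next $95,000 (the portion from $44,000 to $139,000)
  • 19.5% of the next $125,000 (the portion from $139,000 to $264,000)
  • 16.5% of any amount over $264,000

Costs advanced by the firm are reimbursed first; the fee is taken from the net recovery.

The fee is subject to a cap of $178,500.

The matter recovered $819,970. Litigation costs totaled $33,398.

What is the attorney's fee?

Fee base (net of costs): $819,970 − $33,398 = $786,572
First $44,000 at 32% = $14,080.00
Next $95,000 at 29% = $27,550.00
Next $125,000 at 19.5% = $24,375.00
Remaining $522,572 at 16.5% = $86,224.38
Fee: $14,080.00 + $27,550.00 + $24,375.00 + $86,224.38 = $152,229.38
$152,229.38 is under the $178,500 cap.

$152,229.38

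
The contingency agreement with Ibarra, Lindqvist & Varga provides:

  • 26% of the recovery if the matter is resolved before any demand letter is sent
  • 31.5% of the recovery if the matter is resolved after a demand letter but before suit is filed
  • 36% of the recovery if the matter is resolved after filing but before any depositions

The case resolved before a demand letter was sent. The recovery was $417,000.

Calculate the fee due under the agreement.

The matter resolved before a demand letter was sent, so the 26% rate applies.
$417,000 × 26% = $108,420.00

$108,420.00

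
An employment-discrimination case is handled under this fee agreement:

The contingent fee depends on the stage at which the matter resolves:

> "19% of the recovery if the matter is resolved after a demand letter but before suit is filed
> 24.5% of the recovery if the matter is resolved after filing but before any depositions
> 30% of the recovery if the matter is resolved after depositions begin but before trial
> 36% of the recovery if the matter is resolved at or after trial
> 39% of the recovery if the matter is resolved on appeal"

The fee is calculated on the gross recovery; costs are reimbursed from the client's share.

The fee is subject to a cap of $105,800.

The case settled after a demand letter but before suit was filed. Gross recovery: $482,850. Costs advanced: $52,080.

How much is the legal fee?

Fee base is the gross recovery, $482,850; costs are reimbursed separately.
The matter settled after a demand letter but before suit was filed, so the 19% rate applies.
$482,850 × 19% = $91,741.50
$91,741.50 is under the $105,800 cap.

$91,741.50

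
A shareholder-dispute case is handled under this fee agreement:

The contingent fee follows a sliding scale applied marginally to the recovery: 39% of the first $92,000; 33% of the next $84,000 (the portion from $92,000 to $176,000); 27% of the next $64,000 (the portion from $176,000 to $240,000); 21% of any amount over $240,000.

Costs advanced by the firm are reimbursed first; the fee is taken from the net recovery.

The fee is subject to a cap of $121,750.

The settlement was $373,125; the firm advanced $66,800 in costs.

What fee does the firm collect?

$94,808.25

Fee base (net of costs): $373,125 − $66,800 = $306,325
First $92,000 at 39% = $35,880.00
Next $84,000 at 33% = $27,720.00
Next $64,000 at 27% = $17,280.00
Remaining $66,325 at 21% = $13,928.25
Fee: $35,880.00 + $27,720.00 + $17,280.00 + $13,928.25 = $94,808.25
$94,808.25 is under the $121,750 cap.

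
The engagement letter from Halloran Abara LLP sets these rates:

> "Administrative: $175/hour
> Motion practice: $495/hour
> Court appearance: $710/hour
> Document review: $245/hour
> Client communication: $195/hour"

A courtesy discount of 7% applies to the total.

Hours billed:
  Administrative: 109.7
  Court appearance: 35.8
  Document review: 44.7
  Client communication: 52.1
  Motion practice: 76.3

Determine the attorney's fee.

Administrative: 109.7 × $175 = $19,197.50
Motion practice: 76.3 × $495 = $37,768.50
Court appearance: 35.8 × $710 = $25,418.00
Document review: 44.7 × $245 = $10,951.50
Client communication: 52.1 × $195 = $10,159.50
Subtotal: $103,495.00
Less 7% discount: −$7,244.65
Total: $103,495.00 − $7,244.65 = $96,250.35

$96,250.35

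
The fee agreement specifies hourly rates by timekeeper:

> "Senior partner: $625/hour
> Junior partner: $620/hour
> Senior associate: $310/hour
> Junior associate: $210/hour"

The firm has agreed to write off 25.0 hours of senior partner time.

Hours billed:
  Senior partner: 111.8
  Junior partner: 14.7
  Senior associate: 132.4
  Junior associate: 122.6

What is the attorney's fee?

$130,154.00

Senior partner: 111.8 × $625 = $69,875.00
Junior partner: 14.7 × $620 = $9,114.00
Senior associate: 132.4 × $310 = $41,044.00
Junior associate: 122.6 × $210 = $25,746.00
Subtotal: $145,779.00
Write-off: 25.0 × $625 = $15,625.00
Total: $145,779.00 − $15,625.00 = $130,154.00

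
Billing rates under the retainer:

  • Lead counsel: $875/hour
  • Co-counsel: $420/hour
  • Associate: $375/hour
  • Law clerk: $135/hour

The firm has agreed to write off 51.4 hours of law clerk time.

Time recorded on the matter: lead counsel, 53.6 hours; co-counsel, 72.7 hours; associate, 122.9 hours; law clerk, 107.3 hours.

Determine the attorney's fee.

$131,068.00

Lead counsel: 53.6 × $875 = $46,900.00
Co-counsel: 72.7 × $420 = $30,534.00
Associate: 122.9 × $375 = $46,087.50
Law clerk: 107.3 × $135 = $14,485.50
Subtotal: $138,007.00
Write-off: 51.4 × $135 = $6,939.00
Total: $138,007.00 − $6,939.00 = $131,068.00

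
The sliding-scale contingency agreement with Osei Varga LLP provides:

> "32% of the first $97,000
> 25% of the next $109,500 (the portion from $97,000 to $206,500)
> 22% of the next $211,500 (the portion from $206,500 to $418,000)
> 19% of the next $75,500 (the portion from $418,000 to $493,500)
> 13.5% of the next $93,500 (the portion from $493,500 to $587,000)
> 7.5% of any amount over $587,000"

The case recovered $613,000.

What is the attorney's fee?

First $97,000 at 32% = $31,040.00
Next $109,500 at 25% = $27,375.00
Next $211,500 at 22% = $46,530.00
Next $75,500 at 19% = $14,345.00
Next $93,500 at 13.5% = $12,622.50
Remaining $26,000 at 7.5% = $1,950.00
Fee: $31,040.00 + $27,375.00 + $46,530.00 + $14,345.00 + $12,622.50 + $1,950.00 = $133,862.50

$133,862.50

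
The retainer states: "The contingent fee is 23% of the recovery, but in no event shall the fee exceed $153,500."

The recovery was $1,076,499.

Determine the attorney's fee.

$153,500.00

23% of $1,076,499 = $247,594.77
That exceeds the $153,500 cap, so the fee is capped at $153,500.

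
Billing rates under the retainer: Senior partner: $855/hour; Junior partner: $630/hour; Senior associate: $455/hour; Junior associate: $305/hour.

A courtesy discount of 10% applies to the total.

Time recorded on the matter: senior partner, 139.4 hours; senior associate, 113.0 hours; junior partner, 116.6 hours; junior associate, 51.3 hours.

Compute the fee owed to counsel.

$233,735.85

Senior partner: 139.4 × $855 = $119,187.00
Junior partner: 116.6 × $630 = $73,458.00
Senior associate: 113.0 × $455 = $51,415.00
Junior associate: 51.3 × $305 = $15,646.50
Subtotal: $259,706.50
Less 10% discount: −$25,970.65
Total: $259,706.50 − $25,970.65 = $233,735.85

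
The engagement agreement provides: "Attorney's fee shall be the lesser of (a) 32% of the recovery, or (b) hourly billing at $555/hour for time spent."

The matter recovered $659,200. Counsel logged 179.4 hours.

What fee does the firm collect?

(a) 32% of $659,200 = $210,944.00
(b) 179.4 × $555 = $99,567.00
The lesser is (b): $99,567.00.

$99,567.00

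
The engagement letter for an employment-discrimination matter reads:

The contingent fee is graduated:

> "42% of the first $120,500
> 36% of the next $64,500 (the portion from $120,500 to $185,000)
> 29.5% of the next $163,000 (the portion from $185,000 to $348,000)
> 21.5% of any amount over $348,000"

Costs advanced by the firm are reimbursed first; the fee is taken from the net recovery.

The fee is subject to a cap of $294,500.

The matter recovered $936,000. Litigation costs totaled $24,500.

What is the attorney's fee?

Fee base (net of costs): $936,000 − $24,500 = $911,500
First $120,500 at 42% = $50,610.00
Next $64,500 at 36% = $23,220.00
Next $163,000 at 29.5% = $48,085.00
Remaining $563,500 at 21.5% = $121,152.50
Fee: $50,610.00 + $23,220.00 + $48,085.00 + $121,152.50 = $243,067.50
$243,067.50 is under the $294,500 cap.

$243,067.50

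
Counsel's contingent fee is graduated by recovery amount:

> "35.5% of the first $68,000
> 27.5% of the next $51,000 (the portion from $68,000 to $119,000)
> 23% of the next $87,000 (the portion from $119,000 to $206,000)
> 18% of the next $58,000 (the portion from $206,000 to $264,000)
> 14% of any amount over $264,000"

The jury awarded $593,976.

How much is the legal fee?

$114,811.64

First $68,000 at 35.5% = $24,140.00
Next $51,000 at 27.5% = $14,025.00
Next $87,000 at 23% = $20,010.00
Next $58,000 at 18% = $10,440.00
Remaining $329,976 at 14% = $46,196.64
Fee: $24,140.00 + $14,025.00 + $20,010.00 + $10,440.00 + $46,196.64 = $114,811.64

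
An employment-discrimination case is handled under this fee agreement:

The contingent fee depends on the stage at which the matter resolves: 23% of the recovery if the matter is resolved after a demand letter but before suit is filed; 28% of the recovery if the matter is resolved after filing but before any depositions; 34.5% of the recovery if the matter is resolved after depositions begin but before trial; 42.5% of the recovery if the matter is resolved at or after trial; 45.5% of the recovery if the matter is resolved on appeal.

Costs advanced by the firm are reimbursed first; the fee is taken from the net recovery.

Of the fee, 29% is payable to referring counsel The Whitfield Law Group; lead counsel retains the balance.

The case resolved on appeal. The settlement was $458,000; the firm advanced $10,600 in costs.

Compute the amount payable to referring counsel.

$59,034.43

Fee base (net of costs): $458,000 − $10,600 = $447,400
The matter resolved on appeal, so the 45.5% rate applies.
$447,400 × 45.5% = $203,567.00
Referral share: 29% of $203,567.00 = $59,034.43; lead counsel retains $203,567.00 − $59,034.43 = $144,532.57.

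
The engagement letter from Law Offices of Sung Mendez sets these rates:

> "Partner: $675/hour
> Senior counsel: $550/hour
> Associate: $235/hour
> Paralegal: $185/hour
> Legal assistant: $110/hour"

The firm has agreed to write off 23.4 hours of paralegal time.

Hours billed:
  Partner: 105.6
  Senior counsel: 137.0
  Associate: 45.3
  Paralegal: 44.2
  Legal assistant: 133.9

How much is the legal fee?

Partner: 105.6 × $675 = $71,280.00
Senior counsel: 137.0 × $550 = $75,350.00
Associate: 45.3 × $235 = $10,645.50
Paralegal: 44.2 × $185 = $8,177.00
Legal assistant: 133.9 × $110 = $14,729.00
Subtotal: $180,181.50
Write-off: 23.4 × $185 = $4,329.00
Total: $180,181.50 − $4,329.00 = $175,852.50

$175,852.50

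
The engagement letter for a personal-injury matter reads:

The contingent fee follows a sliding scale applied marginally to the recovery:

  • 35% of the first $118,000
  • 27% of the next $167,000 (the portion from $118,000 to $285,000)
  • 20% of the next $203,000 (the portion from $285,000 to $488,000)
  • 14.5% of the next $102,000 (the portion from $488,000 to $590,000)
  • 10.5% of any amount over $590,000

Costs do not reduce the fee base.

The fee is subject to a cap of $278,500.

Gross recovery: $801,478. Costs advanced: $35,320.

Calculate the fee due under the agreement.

$163,985.19

Fee base is the gross recovery, $801,478; costs are reimbursed separately.
First $118,000 at 35% = $41,300.00
Next $167,000 at 27% = $45,090.00
Next $203,000 at 20% = $40,600.00
Next $102,000 at 14.5% = $14,790.00
Remaining $211,478 at 10.5% = $22,205.19
Fee: $41,300.00 + $45,090.00 + $40,600.00 + $14,790.00 + $22,205.19 = $163,985.19
$163,985.19 is under the $278,500 cap.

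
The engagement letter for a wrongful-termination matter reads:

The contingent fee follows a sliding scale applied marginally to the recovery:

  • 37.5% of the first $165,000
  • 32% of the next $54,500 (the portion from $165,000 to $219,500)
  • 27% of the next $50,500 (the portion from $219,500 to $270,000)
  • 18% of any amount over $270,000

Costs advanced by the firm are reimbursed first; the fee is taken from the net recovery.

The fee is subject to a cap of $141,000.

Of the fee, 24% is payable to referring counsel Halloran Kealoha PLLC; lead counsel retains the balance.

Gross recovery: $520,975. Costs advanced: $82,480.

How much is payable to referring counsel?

Fee base (net of costs): $520,975 − $82,480 = $438,495
First $165,000 at 37.5% = $61,875.00
Next $54,500 at 32% = $17,440.00
Next $50,500 at 27% = $13,635.00
Remaining $168,495 at 18% = $30,329.10
Fee: $61,875.00 + $17,440.00 + $13,635.00 + $30,329.10 = $123,279.10
$123,279.10 is under the $141,000 cap.
Referral share: 24% of $123,279.10 = $29,586.98; lead counsel retains $123,279.10 − $29,586.98 = $93,692.12.

$29,586.98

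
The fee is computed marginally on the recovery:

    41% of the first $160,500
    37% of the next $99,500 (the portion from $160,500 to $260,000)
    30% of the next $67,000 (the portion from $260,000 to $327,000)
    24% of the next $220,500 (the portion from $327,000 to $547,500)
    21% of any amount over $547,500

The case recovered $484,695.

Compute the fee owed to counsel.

First $160,500 at 41% = $65,805.00
Next $99,500 at 37% = $36,815.00
Next $67,000 at 30% = $20,100.00
Remaining $157,695 at 24% = $37,846.80
Fee: $65,805.00 + $36,815.00 + $20,100.00 + $37,846.80 = $160,566.80

$160,566.80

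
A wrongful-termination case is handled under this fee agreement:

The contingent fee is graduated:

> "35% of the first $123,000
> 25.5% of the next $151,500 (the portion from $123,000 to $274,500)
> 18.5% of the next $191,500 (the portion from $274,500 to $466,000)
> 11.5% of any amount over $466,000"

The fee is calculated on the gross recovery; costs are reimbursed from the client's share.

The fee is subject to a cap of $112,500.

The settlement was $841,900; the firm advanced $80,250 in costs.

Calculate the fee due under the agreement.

Fee base is the gross recovery, $841,900; costs are reimbursed separately.
First $123,000 at 35% = $43,050.00
Next $151,500 at 25.5% = $38,632.50
Next $191,500 at 18.5% = $35,427.50
Remaining $375,900 at 11.5% = $43,228.50
Fee: $43,050.00 + $38,632.50 + $35,427.50 + $43,228.50 = $160,338.50
$160,338.50 exceeds the $112,500 cap, so the fee is capped at $112,500.00.

$112,500.00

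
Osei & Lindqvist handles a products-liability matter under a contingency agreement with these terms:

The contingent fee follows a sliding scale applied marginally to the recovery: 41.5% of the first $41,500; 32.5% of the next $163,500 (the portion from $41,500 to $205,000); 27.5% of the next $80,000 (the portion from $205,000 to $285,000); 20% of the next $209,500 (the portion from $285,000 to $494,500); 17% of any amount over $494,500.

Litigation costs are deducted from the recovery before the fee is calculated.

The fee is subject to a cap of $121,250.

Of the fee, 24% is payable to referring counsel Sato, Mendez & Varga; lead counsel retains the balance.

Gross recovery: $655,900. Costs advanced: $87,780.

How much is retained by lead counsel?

Fee base (net of costs): $655,900 − $87,780 = $568,120
First $41,500 at 41.5% = $17,222.50
Next $163,500 at 32.5% = $53,137.50
Next $80,000 at 27.5% = $22,000.00
Next $209,500 at 20% = $41,900.00
Remaining $73,620 at 17% = $12,515.40
Fee: $17,222.50 + $53,137.50 + $22,000.00 + $41,900.00 + $12,515.40 = $146,775.40
$146,775.40 exceeds the $121,250 cap, so the fee is capped at $121,250.00.
Referral share: 24% of $121,250.00 = $29,100.00; lead counsel retains $121,250.00 − $29,100.00 = $92,150.00.

$92,150.00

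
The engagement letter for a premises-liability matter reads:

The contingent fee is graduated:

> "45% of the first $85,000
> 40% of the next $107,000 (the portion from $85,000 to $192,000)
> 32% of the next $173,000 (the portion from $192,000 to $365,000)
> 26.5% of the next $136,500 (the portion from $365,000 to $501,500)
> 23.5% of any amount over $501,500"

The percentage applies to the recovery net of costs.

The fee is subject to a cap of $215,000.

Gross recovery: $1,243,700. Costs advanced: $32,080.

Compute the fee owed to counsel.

$215,000.00

Fee base (net of costs): $1,243,700 − $32,080 = $1,211,620
First $85,000 at 45% = $38,250.00
Next $107,000 at 40% = $42,800.00
Next $173,000 at 32% = $55,360.00
Next $136,500 at 26.5% = $36,172.50
Remaining $710,120 at 23.5% = $166,878.20
Fee: $38,250.00 + $42,800.00 + $55,360.00 + $36,172.50 + $166,878.20 = $339,460.70
$339,460.70 exceeds the $215,000 cap, so the fee is capped at $215,000.00.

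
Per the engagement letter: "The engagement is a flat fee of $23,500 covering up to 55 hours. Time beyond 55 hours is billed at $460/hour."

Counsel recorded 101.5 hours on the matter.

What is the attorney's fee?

Flat fee: $23,500.00
Excess hours: 101.5 − 55 = 46.5
Overrun: 46.5 × $460 = $21,390.00
Total: $23,500.00 + $21,390.00 = $44,890.00

$44,890.00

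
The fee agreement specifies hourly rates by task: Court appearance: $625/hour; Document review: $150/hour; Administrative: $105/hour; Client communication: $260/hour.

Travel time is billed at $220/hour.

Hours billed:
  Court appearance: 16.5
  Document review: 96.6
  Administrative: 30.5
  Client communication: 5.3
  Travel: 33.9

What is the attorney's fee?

Court appearance: 16.5 × $625 = $10,312.50
Document review: 96.6 × $150 = $14,490.00
Administrative: 30.5 × $105 = $3,202.50
Client communication: 5.3 × $260 = $1,378.00
Subtotal: $10,312.50 + $14,490.00 + $3,202.50 + $1,378.00 = $29,383.00
Travel: 33.9 × $220 = $7,458.00
Total: $29,383.00 + $7,458.00 = $36,841.00

$36,841.00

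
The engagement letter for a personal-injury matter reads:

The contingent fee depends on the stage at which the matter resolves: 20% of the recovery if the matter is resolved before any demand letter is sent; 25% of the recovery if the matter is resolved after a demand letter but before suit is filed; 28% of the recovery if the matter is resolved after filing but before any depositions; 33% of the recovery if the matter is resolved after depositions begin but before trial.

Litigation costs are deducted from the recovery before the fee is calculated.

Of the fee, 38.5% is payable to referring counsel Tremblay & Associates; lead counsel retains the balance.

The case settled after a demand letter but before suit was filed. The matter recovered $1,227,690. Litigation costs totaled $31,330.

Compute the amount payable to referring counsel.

Fee base (net of costs): $1,227,690 − $31,330 = $1,196,360
The matter settled after a demand letter but before suit was filed, so the 25% rate applies.
$1,196,360 × 25% = $299,090.00
Referral share: 38.5% of $299,090.00 = $115,149.65; lead counsel retains $299,090.00 − $115,149.65 = $183,940.35.

$115,149.65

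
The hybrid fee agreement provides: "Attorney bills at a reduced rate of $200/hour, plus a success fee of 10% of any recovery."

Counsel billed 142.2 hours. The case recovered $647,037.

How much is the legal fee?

Hourly: 142.2 × $200 = $28,440.00
Success fee: 10% of $647,037 = $64,703.70
Total: $28,440.00 + $64,703.70 = $93,143.70

$93,143.70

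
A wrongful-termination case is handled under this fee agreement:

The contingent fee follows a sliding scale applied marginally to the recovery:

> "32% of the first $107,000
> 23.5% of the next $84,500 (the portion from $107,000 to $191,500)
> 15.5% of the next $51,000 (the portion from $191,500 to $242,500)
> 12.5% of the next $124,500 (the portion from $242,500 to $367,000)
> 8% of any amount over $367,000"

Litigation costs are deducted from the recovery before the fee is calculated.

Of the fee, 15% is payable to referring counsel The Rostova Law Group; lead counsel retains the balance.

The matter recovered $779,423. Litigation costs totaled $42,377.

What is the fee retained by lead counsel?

Fee base (net of costs): $779,423 − $42,377 = $737,046
First $107,000 at 32% = $34,240.00
Next $84,500 at 23.5% = $19,857.50
Next $51,000 at 15.5% = $7,905.00
Next $124,500 at 12.5% = $15,562.50
Remaining $370,046 at 8% = $29,603.68
Fee: $34,240.00 + $19,857.50 + $7,905.00 + $15,562.50 + $29,603.68 = $107,168.68
Referral share: 15% of $107,168.68 = $16,075.30; lead counsel retains $107,168.68 − $16,075.30 = $91,093.38.

$91,093.38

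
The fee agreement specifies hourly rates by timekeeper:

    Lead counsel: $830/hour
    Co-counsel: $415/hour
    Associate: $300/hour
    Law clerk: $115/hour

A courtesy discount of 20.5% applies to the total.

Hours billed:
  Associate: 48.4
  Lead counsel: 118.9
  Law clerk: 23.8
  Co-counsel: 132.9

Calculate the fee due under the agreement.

$136,022.51

Lead counsel: 118.9 × $830 = $98,687.00
Co-counsel: 132.9 × $415 = $55,153.50
Associate: 48.4 × $300 = $14,520.00
Law clerk: 23.8 × $115 = $2,737.00
Subtotal: $171,097.50
Less 20.5% discount: −$35,074.99
Total: $171,097.50 − $35,074.99 = $136,022.51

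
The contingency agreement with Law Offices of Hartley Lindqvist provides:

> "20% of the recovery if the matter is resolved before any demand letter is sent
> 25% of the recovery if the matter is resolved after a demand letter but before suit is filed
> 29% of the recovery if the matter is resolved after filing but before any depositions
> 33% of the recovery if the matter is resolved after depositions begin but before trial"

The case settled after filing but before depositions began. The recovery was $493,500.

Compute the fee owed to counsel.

$143,115.00

The matter settled after filing but before depositions began, so the 29% rate applies.
$493,500 × 29% = $143,115.00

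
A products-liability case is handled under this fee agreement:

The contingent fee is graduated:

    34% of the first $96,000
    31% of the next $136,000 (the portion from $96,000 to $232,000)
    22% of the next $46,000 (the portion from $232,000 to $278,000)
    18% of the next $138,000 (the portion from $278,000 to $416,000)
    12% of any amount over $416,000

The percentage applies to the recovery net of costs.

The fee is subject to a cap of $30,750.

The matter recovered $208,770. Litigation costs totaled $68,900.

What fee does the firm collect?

$30,750.00

Fee base (net of costs): $208,770 − $68,900 = $139,870
First $96,000 at 34% = $32,640.00
Remaining $43,870 at 31% = $13,599.70
Fee: $32,640.00 + $13,599.70 = $46,239.70
$46,239.70 exceeds the $30,750 cap, so the fee is capped at $30,750.00.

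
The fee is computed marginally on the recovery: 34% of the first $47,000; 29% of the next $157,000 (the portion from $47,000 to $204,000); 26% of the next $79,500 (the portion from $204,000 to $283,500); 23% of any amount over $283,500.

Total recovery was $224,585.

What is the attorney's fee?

First $47,000 at 34% = $15,980.00
Next $157,000 at 29% = $45,530.00
Remaining $20,585 at 26% = $5,352.10
Fee: $15,980.00 + $45,530.00 + $5,352.10 = $66,862.10

$66,862.10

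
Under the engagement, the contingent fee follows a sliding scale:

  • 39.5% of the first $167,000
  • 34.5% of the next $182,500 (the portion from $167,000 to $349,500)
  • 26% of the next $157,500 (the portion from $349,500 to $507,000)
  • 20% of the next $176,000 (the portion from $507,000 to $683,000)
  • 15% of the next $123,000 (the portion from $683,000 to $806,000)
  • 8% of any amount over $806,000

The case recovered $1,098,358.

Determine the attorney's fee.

$246,916.14

First $167,000 at 39.5% = $65,965.00
Next $182,500 at 34.5% = $62,962.50
Next $157,500 at 26% = $40,950.00
Next $176,000 at 20% = $35,200.00
Next $123,000 at 15% = $18,450.00
Remaining $292,358 at 8% = $23,388.64
Fee: $65,965.00 + $62,962.50 + $40,950.00 + $35,200.00 + $18,450.00 + $23,388.64 = $246,916.14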